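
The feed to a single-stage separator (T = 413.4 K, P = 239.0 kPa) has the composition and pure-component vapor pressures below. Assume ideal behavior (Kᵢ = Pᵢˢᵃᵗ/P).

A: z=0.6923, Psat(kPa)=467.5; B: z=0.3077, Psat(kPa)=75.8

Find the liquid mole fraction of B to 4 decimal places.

x_B = 0.5834

Raoult's law: Kᵢ = Pᵢˢᵃᵗ/P = Pᵢˢᵃᵗ/239.0.
  K_A = 467.5/239.0 = 1.956067, K_B = 75.8/239.0 = 0.317155
Let ψ = V/F and solve Σ zᵢ(Kᵢ−1)/(1+ψ(Kᵢ−1)) = 0.
Feasibility: ΣzᵢKᵢ = 1.4518, Σzᵢ/Kᵢ = 1.3241 — both > 1, two phases present.
Binary case is linear: z₁(K₁−1)(1+ψ(K₂−1)) + z₂(K₂−1)(1+ψ(K₁−1)) = 0
⇒ ψ = [z₁(K₁−1)+z₂(K₂−1)] / [−(K₁−1)(K₂−1)] = 0.45177/0.65285 = 0.6920
Compositions from xᵢ = zᵢ/(1+ψ(Kᵢ−1)), yᵢ = Kᵢxᵢ:
  A: x = 0.4166, y = 0.8150
  B: x = 0.5834, y = 0.1850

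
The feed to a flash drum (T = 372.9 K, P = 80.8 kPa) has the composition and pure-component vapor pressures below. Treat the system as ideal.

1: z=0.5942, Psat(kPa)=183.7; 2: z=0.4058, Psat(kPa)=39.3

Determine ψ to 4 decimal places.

ψ = 0.8383

Raoult's law: Kᵢ = Pᵢˢᵃᵗ/P = Pᵢˢᵃᵗ/80.8.
  K_1 = 183.7/80.8 = 2.273515, K_2 = 39.3/80.8 = 0.486386
Binary case is linear: z₁(K₁−1)(1+ψ(K₂−1)) + z₂(K₂−1)(1+ψ(K₁−1)) = 0
⇒ ψ = [z₁(K₁−1)+z₂(K₂−1)] / [−(K₁−1)(K₂−1)] = 0.54830/0.65409 = 0.8383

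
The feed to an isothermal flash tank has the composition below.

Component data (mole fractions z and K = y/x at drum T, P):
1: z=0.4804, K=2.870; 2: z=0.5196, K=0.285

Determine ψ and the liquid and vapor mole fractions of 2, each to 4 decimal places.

Let ψ = V/F and solve Σ zᵢ(Kᵢ−1)/(1+ψ(Kᵢ−1)) = 0.
Feasibility: ΣzᵢKᵢ = 1.5268, Σzᵢ/Kᵢ = 1.9905 — both > 1, two phases present.
Binary case is linear: z₁(K₁−1)(1+ψ(K₂−1)) + z₂(K₂−1)(1+ψ(K₁−1)) = 0
⇒ ψ = [z₁(K₁−1)+z₂(K₂−1)] / [−(K₁−1)(K₂−1)] = 0.52683/1.33705 = 0.3940
Compositions from xᵢ = zᵢ/(1+ψ(Kᵢ−1)), yᵢ = Kᵢxᵢ:
  1: x = 0.2766, y = 0.7938
  2: x = 0.7234, y = 0.2062

ψ = 0.3940, x_2 = 0.7234, y_2 = 0.2062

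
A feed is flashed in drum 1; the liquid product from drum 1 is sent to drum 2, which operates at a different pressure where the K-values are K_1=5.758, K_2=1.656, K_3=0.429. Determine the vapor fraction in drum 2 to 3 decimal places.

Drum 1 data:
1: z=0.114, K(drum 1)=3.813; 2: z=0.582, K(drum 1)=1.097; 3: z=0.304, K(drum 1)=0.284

Drum 1:
Material balance + equilibrium reduce to Σ zᵢ(Kᵢ−1)/(1+ψ₁(Kᵢ−1)) = 0.
Check two-phase: ΣzᵢKᵢ = 1.159 > 1 and Σzᵢ/Kᵢ = 1.631 > 1, so g(0) = 0.159 > 0 and g(1) = -0.631 < 0.
Iterate (Newton) starting at ψ₁ = 0.49:
  ψ₁ = 0.490: g = -0.1466, g' = -0.534 → ψ₁ = 0.216
  ψ₁ = 0.216: g = -0.0025, g' = -0.573 → ψ₁ = 0.211
Converged at ψ₁ = 0.211.
Drum-1 compositions:
  1: x = 0.072, y = 0.273
  2: x = 0.570, y = 0.626
  3: x = 0.358, y = 0.102
Drum-2 feed = drum-1 liquid: z₂ = (0.0715, 0.5703, 0.3582).
Drum 2:
Let ψ₂ = V/F and solve Σ zᵢ(Kᵢ−1)/(1+ψ₂(Kᵢ−1)) = 0.
Check two-phase: ΣzᵢKᵢ = 1.510 > 1 and Σzᵢ/Kᵢ = 1.192 > 1, so g(0) = 0.510 > 0 and g(1) = -0.192 < 0.
Newton iteration, ψ₂⁰ = 0.5:
  ψ₂ = 0.500: g = 0.0962, g' = -0.510 → ψ₂ = 0.689
Converged at ψ₂ = 0.689.
  1: x = 0.017, y = 0.096
  2: x = 0.393, y = 0.650
  3: x = 0.591, y = 0.253

V/F (drum 2) = 0.689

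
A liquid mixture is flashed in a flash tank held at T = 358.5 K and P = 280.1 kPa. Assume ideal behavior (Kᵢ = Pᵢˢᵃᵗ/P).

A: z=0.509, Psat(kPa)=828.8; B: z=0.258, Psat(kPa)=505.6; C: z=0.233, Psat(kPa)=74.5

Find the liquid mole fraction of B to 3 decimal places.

Raoult's law: Kᵢ = Pᵢˢᵃᵗ/P = Pᵢˢᵃᵗ/280.1.
  K_A = 828.8/280.1 = 2.95894, K_B = 505.6/280.1 = 1.80507, K_C = 74.5/280.1 = 0.26598
Newton iteration, ψ⁰ = 0.5:
  ψ = 0.500: g = 0.3816, g' = -0.897 → ψ = 0.926
  ψ = 0.926: g = -0.0599, g' = -1.523 → ψ = 0.886
  ψ = 0.886: g = -0.0037, g' = -1.346 → ψ = 0.883
Converged at ψ = 0.883.
Compositions from xᵢ = zᵢ/(1+ψ(Kᵢ−1)), yᵢ = Kᵢxᵢ:
  A: x = 0.186, y = 0.552
  B: x = 0.151, y = 0.272
  C: x = 0.663, y = 0.176

x_B = 0.151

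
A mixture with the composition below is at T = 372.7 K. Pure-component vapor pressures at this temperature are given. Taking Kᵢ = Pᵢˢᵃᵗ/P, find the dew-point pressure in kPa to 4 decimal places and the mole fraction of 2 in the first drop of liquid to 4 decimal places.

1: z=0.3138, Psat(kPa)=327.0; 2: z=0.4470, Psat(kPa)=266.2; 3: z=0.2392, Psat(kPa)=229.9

Pdew = 271.7928 kPa, x_2 = 0.4564

At the dew point ψ → 1, so Σzᵢ/Kᵢ = 1 with Kᵢ = Pᵢˢᵃᵗ/P ⇒ 1/P = Σzᵢ/Pᵢˢᵃᵗ.
1/P = 0.3138/327.0 + 0.4470/266.2 + 0.2392/229.9 = 0.0036793 ⇒ P = 271.7928 kPa
xᵢ = zᵢP/Pᵢˢᵃᵗ ⇒ x_2 = 0.4470·271.7928/266.2 = 0.4564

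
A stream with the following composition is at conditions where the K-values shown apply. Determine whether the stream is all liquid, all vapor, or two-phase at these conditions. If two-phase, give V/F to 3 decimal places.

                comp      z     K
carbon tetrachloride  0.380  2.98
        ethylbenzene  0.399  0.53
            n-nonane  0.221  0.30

two-phase, V/F = 0.368

ΣzᵢKᵢ = 1.410; Σzᵢ/Kᵢ = 1.617.
Both exceed 1, so a two-phase solution exists.
Let ψ = V/F and solve Σ zᵢ(Kᵢ−1)/(1+ψ(Kᵢ−1)) = 0.
Newton–Raphson from ψ = 0.49:
  ψ = 0.490: g = -0.0972, g' = -0.783 → ψ = 0.366
  ψ = 0.366: g = 0.0018, g' = -0.825 → ψ = 0.368
Converged at ψ = 0.368.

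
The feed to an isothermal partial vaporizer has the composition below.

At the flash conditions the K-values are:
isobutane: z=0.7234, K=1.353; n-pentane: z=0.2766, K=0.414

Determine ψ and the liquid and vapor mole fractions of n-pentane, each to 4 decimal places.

Let ψ = V/F and solve Σ zᵢ(Kᵢ−1)/(1+ψ(Kᵢ−1)) = 0.
g(0) = ΣzᵢKᵢ − 1 = 0.0933 and g(1) = 1 − Σzᵢ/Kᵢ = -0.2028, so a root lies in (0, 1).
Newton–Raphson from ψ = 0.4:
  ψ = 0.4000: g = 0.01205, g' = -0.2313 → ψ = 0.4521
  ψ = 0.4521: g = -0.00029, g' = -0.2428 → ψ = 0.4509
Converged at ψ = 0.4509.
Compositions from xᵢ = zᵢ/(1+ψ(Kᵢ−1)), yᵢ = Kᵢxᵢ:
  isobutane: x = 0.6241, y = 0.8444
  n-pentane: x = 0.3759, y = 0.1556

ψ = 0.4509, x_n-pentane = 0.3759, y_n-pentane = 0.1556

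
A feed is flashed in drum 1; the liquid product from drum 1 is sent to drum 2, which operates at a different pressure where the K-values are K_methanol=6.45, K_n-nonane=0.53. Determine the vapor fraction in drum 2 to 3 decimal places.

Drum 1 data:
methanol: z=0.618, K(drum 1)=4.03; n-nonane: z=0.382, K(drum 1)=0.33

V/F (drum 2) = 0.235

Drum 1:
Let ψ₁ = V/F and solve Σ zᵢ(Kᵢ−1)/(1+ψ₁(Kᵢ−1)) = 0.
Feasibility: ΣzᵢKᵢ = 2.617, Σzᵢ/Kᵢ = 1.311 — both > 1, two phases present.
Iterate (Newton) starting at ψ₁ = 0.5:
  ψ₁ = 0.500: g = 0.3597, g' = -1.285 → ψ₁ = 0.780
  ψ₁ = 0.780: g = 0.0207, g' = -1.254 → ψ₁ = 0.796
Converged at ψ₁ = 0.796.
Drum-1 compositions:
  methanol: x = 0.181, y = 0.730
  n-nonane: x = 0.819, y = 0.270
Drum-2 feed = drum-1 liquid: z₂ = (0.1811, 0.8189).
Drum 2:
Rachford–Rice: g(ψ₂) = Σ zᵢ(Kᵢ−1)/(1+ψ₂(Kᵢ−1)) = 0.
Check two-phase: ΣzᵢKᵢ = 1.602 > 1 and Σzᵢ/Kᵢ = 1.573 > 1, so g(0) = 0.602 > 0 and g(1) = -0.573 < 0.
Newton–Raphson from ψ₂ = 0.68:
  ψ₂ = 0.680: g = -0.3560, g' = -0.634 → ψ₂ = 0.118
  ψ₂ = 0.118: g = 0.1927, g' = -2.193 → ψ₂ = 0.206
  ψ₂ = 0.206: g = 0.0386, g' = -1.415 → ψ₂ = 0.233
  ψ₂ = 0.233: g = 0.0020, g' = -1.270 → ψ₂ = 0.235
Converged at ψ₂ = 0.235.
  methanol: x = 0.079, y = 0.512
  n-nonane: x = 0.921, y = 0.488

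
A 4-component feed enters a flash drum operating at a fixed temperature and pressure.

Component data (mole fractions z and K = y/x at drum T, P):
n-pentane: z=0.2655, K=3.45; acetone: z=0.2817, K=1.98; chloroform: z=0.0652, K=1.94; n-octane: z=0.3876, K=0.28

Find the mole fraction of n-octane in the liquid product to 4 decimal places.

Let ψ = V/F and solve Σ zᵢ(Kᵢ−1)/(1+ψ(Kᵢ−1)) = 0.
g(0) = ΣzᵢKᵢ − 1 = 0.7088 and g(1) = 1 − Σzᵢ/Kᵢ = -0.6371, so a root lies in (0, 1).
Newton iteration, ψ⁰ = 0.5:
  ψ = 0.5000: g = 0.08327, g' = -0.9610 → ψ = 0.5867
  ψ = 0.5867: g = -0.00147, g' = -1.0035 → ψ = 0.5852
Converged at ψ = 0.5852.
Compositions from xᵢ = zᵢ/(1+ψ(Kᵢ−1)), yᵢ = Kᵢxᵢ:
  n-pentane: x = 0.1091, y = 0.3764
  acetone: x = 0.1790, y = 0.3545
  chloroform: x = 0.0421, y = 0.0816
  n-octane: x = 0.6698, y = 0.1875

x_n-octane = 0.6698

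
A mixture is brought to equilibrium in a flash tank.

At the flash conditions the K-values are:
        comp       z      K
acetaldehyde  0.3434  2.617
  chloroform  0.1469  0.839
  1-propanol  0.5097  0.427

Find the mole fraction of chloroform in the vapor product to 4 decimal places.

y_chloroform = 0.1294

Let β = V/F and solve Σ zᵢ(Kᵢ−1)/(1+β(Kᵢ−1)) = 0.
g(0) = ΣzᵢKᵢ − 1 = 0.2396 and g(1) = 1 − Σzᵢ/Kᵢ = -0.5000, so a root lies in (0, 1).
Newton–Raphson from β = 0.5:
  β = 0.5000: g = -0.12802, g' = -0.6078 → β = 0.2894
  β = 0.2894: g = 0.00337, g' = -0.6614 → β = 0.2945
Converged at β = 0.2945.
Compositions from xᵢ = zᵢ/(1+β(Kᵢ−1)), yᵢ = Kᵢxᵢ:
  acetaldehyde: x = 0.2326, y = 0.6088
  chloroform: x = 0.1542, y = 0.1294
  1-propanol: x = 0.6132, y = 0.2618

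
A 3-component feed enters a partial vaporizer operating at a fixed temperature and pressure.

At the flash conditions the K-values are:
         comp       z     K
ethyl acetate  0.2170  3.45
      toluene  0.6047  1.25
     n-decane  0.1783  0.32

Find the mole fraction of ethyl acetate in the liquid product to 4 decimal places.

Iterate (Newton) starting at β = 0.58:
  β = 0.5800: g = 0.15143, g' = -0.4759 → β = 0.8982
  β = 0.8982: g = -0.02195, g' = -0.6966 → β = 0.8667
  β = 0.8667: g = -0.00079, g' = -0.6480 → β = 0.8655
Converged at β = 0.8655.
Compositions from xᵢ = zᵢ/(1+β(Kᵢ−1)), yᵢ = Kᵢxᵢ:
  ethyl acetate: x = 0.0695, y = 0.2399
  toluene: x = 0.4971, y = 0.6214
  n-decane: x = 0.4333, y = 0.1387

x_ethyl acetate = 0.0695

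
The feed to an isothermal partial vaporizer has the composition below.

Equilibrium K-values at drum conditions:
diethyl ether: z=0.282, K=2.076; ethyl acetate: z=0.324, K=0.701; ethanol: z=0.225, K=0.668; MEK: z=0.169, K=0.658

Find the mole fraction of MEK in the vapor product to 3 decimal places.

y_MEK = 0.120

Rachford–Rice: g(V/F) = Σ zᵢ(Kᵢ−1)/(1+V/F(Kᵢ−1)) = 0.
g(0) = ΣzᵢKᵢ − 1 = 0.074 and g(1) = 1 − Σzᵢ/Kᵢ = -0.192, so a root lies in (0, 1).
Newton–Raphson from V/F = 0.41:
  V/F = 0.410: g = -0.0536, g' = -0.255 → V/F = 0.200
  V/F = 0.200: g = 0.0047, g' = -0.305 → V/F = 0.215
Converged at V/F = 0.215.
Compositions from xᵢ = zᵢ/(1+V/F(Kᵢ−1)), yᵢ = Kᵢxᵢ:
  diethyl ether: x = 0.229, y = 0.475
  ethyl acetate: x = 0.346, y = 0.243
  ethanol: x = 0.242, y = 0.162
  MEK: x = 0.182, y = 0.120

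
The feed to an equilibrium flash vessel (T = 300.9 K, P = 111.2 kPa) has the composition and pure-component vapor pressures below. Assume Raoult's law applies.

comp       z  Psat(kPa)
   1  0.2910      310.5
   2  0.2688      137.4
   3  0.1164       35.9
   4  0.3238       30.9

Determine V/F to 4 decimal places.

V/F = 0.3012

Raoult's law: Kᵢ = Pᵢˢᵃᵗ/P = Pᵢˢᵃᵗ/111.2.
  K_1 = 310.5/111.2 = 2.792266, K_2 = 137.4/111.2 = 1.235612, K_3 = 35.9/111.2 = 0.322842, K_4 = 30.9/111.2 = 0.277878
Material balance + equilibrium reduce to Σ zᵢ(Kᵢ−1)/(1+V/F(Kᵢ−1)) = 0.
Feasibility: ΣzᵢKᵢ = 1.2722, Σzᵢ/Kᵢ = 1.8476 — both > 1, two phases present.
Iterate (Newton) starting at V/F = 0.36:
  V/F = 0.3600: g = -0.04480, g' = -0.7597 → V/F = 0.3010
  V/F = 0.3010: g = 0.00014, g' = -0.7673 → V/F = 0.3012
Converged at V/F = 0.3012.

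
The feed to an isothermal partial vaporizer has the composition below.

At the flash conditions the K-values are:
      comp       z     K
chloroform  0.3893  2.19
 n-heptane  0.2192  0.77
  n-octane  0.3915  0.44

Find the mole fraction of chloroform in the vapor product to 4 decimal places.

Let ψ = V/F and solve Σ zᵢ(Kᵢ−1)/(1+ψ(Kᵢ−1)) = 0.
Feasibility: ΣzᵢKᵢ = 1.1936, Σzᵢ/Kᵢ = 1.3522 — both > 1, two phases present.
Iterate (Newton) starting at ψ = 0.42:
  ψ = 0.4200: g = -0.03358, g' = -0.4692 → ψ = 0.3484
  ψ = 0.3484: g = 0.00029, g' = -0.4787 → ψ = 0.3490
Converged at ψ = 0.3490.
Compositions from xᵢ = zᵢ/(1+ψ(Kᵢ−1)), yᵢ = Kᵢxᵢ:
  chloroform: x = 0.2751, y = 0.6024
  n-heptane: x = 0.2383, y = 0.1835
  n-octane: x = 0.4866, y = 0.2141

y_chloroform = 0.6024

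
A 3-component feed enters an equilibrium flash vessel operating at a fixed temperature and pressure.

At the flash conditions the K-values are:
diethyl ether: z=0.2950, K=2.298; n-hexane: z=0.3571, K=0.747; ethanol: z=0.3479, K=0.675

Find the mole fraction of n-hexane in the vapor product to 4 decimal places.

Material balance + equilibrium reduce to Σ zᵢ(Kᵢ−1)/(1+ψ(Kᵢ−1)) = 0.
g(0) = ΣzᵢKᵢ − 1 = 0.1795 and g(1) = 1 − Σzᵢ/Kᵢ = -0.1218, so a root lies in (0, 1).
Iterate (Newton) starting at ψ = 0.46:
  ψ = 0.4600: g = 0.00457, g' = -0.2749 → ψ = 0.4766
  ψ = 0.4766: g = 0.00004, g' = -0.2707 → ψ = 0.4767
Converged at ψ = 0.4767.
Compositions from xᵢ = zᵢ/(1+ψ(Kᵢ−1)), yᵢ = Kᵢxᵢ:
  diethyl ether: x = 0.1822, y = 0.4188
  n-hexane: x = 0.4061, y = 0.3033
  ethanol: x = 0.4117, y = 0.2779

y_n-hexane = 0.3033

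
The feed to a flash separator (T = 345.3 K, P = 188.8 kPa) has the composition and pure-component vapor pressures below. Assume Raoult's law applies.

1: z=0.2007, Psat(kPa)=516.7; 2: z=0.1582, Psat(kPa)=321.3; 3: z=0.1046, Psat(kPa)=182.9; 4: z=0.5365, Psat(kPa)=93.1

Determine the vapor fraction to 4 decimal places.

ψ = 0.2938

Raoult's law: Kᵢ = Pᵢˢᵃᵗ/P = Pᵢˢᵃᵗ/188.8.
  K_1 = 516.7/188.8 = 2.736758, K_2 = 321.3/188.8 = 1.701801, K_3 = 182.9/188.8 = 0.968750, K_4 = 93.1/188.8 = 0.493114
Material balance + equilibrium reduce to Σ zᵢ(Kᵢ−1)/(1+ψ(Kᵢ−1)) = 0.
Feasibility: ΣzᵢKᵢ = 1.1844, Σzᵢ/Kᵢ = 1.3623 — both > 1, two phases present.
Iterate (Newton) starting at ψ = 0.56:
  ψ = 0.5600: g = -0.12665, g' = -0.4646 → ψ = 0.2874
  ψ = 0.2874: g = 0.00329, g' = -0.5123 → ψ = 0.2938
Converged at ψ = 0.2938.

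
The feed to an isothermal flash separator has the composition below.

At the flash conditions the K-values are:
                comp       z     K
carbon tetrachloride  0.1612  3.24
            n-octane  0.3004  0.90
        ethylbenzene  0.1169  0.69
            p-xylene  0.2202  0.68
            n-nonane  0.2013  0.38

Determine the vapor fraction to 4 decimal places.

Rachford–Rice: g(ψ) = Σ zᵢ(Kᵢ−1)/(1+ψ(Kᵢ−1)) = 0.
Feasibility: ΣzᵢKᵢ = 1.0995, Σzᵢ/Kᵢ = 1.4065 — both > 1, two phases present.
Newton iteration, ψ⁰ = 0.5:
  ψ = 0.5000: g = -0.16895, g' = -0.3935 → ψ = 0.0707
  ψ = 0.0707: g = 0.04182, g' = -0.7259 → ψ = 0.1283
  ψ = 0.1283: g = 0.00325, g' = -0.6192 → ψ = 0.1335
  ψ = 0.1335: g = 0.00002, g' = -0.6112 → ψ = 0.1336
Converged at ψ = 0.1336.

ψ = 0.1336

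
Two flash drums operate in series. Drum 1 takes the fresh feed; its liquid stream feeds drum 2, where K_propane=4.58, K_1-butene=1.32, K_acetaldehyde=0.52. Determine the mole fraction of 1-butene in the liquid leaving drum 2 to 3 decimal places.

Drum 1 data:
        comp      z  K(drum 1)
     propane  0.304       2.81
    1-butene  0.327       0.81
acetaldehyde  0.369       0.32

Drum 1:
Let ψ₁ = V/F and solve Σ zᵢ(Kᵢ−1)/(1+ψ₁(Kᵢ−1)) = 0.
Check two-phase: ΣzᵢKᵢ = 1.237 > 1 and Σzᵢ/Kᵢ = 1.665 > 1, so g(0) = 0.237 > 0 and g(1) = -0.665 < 0.
Iterate (Newton) starting at ψ₁ = 0.5:
  ψ₁ = 0.500: g = -0.1600, g' = -0.681 → ψ₁ = 0.265
  ψ₁ = 0.265: g = 0.0004, g' = -0.722 → ψ₁ = 0.266
Converged at ψ₁ = 0.266.
Drum-1 compositions:
  propane: x = 0.205, y = 0.577
  1-butene: x = 0.344, y = 0.279
  acetaldehyde: x = 0.450, y = 0.144
Drum-2 feed = drum-1 liquid: z₂ = (0.2053, 0.3444, 0.4503).
Drum 2:
Material balance + equilibrium reduce to Σ zᵢ(Kᵢ−1)/(1+ψ₂(Kᵢ−1)) = 0.
Check two-phase: ΣzᵢKᵢ = 1.629 > 1 and Σzᵢ/Kᵢ = 1.172 > 1, so g(0) = 0.629 > 0 and g(1) = -0.172 < 0.
Newton iteration, ψ₂⁰ = 0.39:
  ψ₂ = 0.390: g = 0.1388, g' = -0.643 → ψ₂ = 0.606
  ψ₂ = 0.606: g = 0.0195, g' = -0.493 → ψ₂ = 0.645
  ψ₂ = 0.645: g = 0.0002, g' = -0.482 → ψ₂ = 0.646
Converged at ψ₂ = 0.646.
  propane: x = 0.062, y = 0.284
  1-butene: x = 0.285, y = 0.377
  acetaldehyde: x = 0.653, y = 0.339

x_1-butene (drum 2) = 0.285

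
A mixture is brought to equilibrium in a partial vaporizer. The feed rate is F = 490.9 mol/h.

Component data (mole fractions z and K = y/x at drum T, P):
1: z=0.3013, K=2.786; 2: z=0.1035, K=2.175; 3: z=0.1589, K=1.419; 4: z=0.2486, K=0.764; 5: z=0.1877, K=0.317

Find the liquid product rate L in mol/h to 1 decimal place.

L = 114.0 mol/h

Rachford–Rice: g(ψ) = Σ zᵢ(Kᵢ−1)/(1+ψ(Kᵢ−1)) = 0.
g(0) = ΣzᵢKᵢ − 1 = 0.5394 and g(1) = 1 − Σzᵢ/Kᵢ = -0.1852, so a root lies in (0, 1).
Newton–Raphson from ψ = 0.67:
  ψ = 0.6700: g = 0.05896, g' = -0.5781 → ψ = 0.7720
  ψ = 0.7720: g = -0.00263, g' = -0.6376 → ψ = 0.7679
  ψ = 0.7679: g = -0.00001, g' = -0.6342 → ψ = 0.7678
Converged at ψ = 0.7678.
Then V = ψ·F = 0.7678·490.9 = 376.9 mol/h and L = F − V = 114.0 mol/h.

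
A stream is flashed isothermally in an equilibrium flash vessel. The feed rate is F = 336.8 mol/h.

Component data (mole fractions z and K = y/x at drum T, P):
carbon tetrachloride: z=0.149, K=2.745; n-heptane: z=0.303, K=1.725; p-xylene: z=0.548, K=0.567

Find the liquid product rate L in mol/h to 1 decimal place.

Material balance + equilibrium reduce to Σ zᵢ(Kᵢ−1)/(1+V/F(Kᵢ−1)) = 0.
g(0) = ΣzᵢKᵢ − 1 = 0.242 and g(1) = 1 − Σzᵢ/Kᵢ = -0.196, so a root lies in (0, 1).
Newton iteration, V/F⁰ = 0.67:
  V/F = 0.670: g = -0.0665, g' = -0.372 → V/F = 0.491
  V/F = 0.491: g = 0.0005, g' = -0.384 → V/F = 0.493
Converged at V/F = 0.493.
Then V = V/F·F = 0.4928·336.8 = 166.0 mol/h and L = F − V = 170.8 mol/h.

L = 170.8 mol/h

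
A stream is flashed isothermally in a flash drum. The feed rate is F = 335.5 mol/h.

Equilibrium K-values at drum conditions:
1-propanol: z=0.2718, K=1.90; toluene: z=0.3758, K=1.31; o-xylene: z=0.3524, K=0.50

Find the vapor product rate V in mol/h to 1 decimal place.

V = 207.3 mol/h

Material balance + equilibrium reduce to Σ zᵢ(Kᵢ−1)/(1+V/F(Kᵢ−1)) = 0.
g(0) = ΣzᵢKᵢ − 1 = 0.1849 and g(1) = 1 − Σzᵢ/Kᵢ = -0.1347, so a root lies in (0, 1).
Iterate (Newton) starting at V/F = 0.61:
  V/F = 0.6100: g = 0.00237, g' = -0.2997 → V/F = 0.6179
Converged at V/F = 0.6179.
Then V = V/F·F = 0.6179·335.5 = 207.3 mol/h and L = F − V = 128.2 mol/h.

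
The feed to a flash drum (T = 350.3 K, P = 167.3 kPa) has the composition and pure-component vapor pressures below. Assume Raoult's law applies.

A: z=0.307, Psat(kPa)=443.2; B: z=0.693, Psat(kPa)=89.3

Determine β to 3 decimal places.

Raoult's law: Kᵢ = Pᵢˢᵃᵗ/P = Pᵢˢᵃᵗ/167.3.
  K_A = 443.2/167.3 = 2.64913, K_B = 89.3/167.3 = 0.53377
Binary case is linear: z₁(K₁−1)(1+β(K₂−1)) + z₂(K₂−1)(1+β(K₁−1)) = 0
⇒ β = [z₁(K₁−1)+z₂(K₂−1)] / [−(K₁−1)(K₂−1)] = 0.1832/0.7689 = 0.238

β = 0.238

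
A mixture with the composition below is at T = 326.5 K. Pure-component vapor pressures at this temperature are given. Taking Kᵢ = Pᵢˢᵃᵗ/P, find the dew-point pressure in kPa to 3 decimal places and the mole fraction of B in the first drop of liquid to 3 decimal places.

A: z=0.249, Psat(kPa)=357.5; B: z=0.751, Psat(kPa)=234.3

At the dew point ψ → 1, so Σzᵢ/Kᵢ = 1 with Kᵢ = Pᵢˢᵃᵗ/P ⇒ 1/P = Σzᵢ/Pᵢˢᵃᵗ.
1/P = 0.249/357.5 + 0.751/234.3 = 0.003902 ⇒ P = 256.292 kPa
xᵢ = zᵢP/Pᵢˢᵃᵗ ⇒ x_B = 0.751·256.292/234.3 = 0.821

Pdew = 256.292 kPa, x_B = 0.821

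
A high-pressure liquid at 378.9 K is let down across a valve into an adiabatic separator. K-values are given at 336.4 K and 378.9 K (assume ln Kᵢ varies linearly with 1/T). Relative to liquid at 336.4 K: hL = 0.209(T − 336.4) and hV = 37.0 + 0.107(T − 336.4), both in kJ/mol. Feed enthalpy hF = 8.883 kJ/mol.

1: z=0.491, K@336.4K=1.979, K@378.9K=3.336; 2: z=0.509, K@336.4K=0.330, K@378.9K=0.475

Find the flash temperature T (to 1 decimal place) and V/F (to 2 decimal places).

T = 337.6 K, V/F = 0.23

Adiabatic flash: solve Rachford–Rice at each trial T, then check hF = ψ·hV(T) + (1−ψ)·hL(T).
  T = 336.4 K: K = (1.979, 0.330), RR gives ψ = 0.213, H_out = 7.878 kJ/mol
  T = 378.9 K: K = (3.336, 0.475), RR gives ψ = 0.717, H_out = 32.315 kJ/mol
  T = 357.6 K: K = (2.608, 0.400), RR gives ψ = 0.502, H_out = 21.914 kJ/mol
  T = 347.0 K: K = (2.281, 0.364), RR gives ψ = 0.375, H_out = 15.696 kJ/mol
  T = 341.7 K: K = (2.127, 0.347), RR gives ψ = 0.300, H_out = 12.060 kJ/mol
  T = 339.0 K: K = (2.051, 0.338), RR gives ψ = 0.258, H_out = 10.011 kJ/mol
  T = 337.7 K: K = (2.015, 0.334), RR gives ψ = 0.236, H_out = 8.966 kJ/mol
Linear interpolation between T = 336.4 (H_out = 7.878) and T = 337.7 (H_out = 8.966) on hF = 8.883 gives T ≈ 337.6 K, at which ψ = 0.23.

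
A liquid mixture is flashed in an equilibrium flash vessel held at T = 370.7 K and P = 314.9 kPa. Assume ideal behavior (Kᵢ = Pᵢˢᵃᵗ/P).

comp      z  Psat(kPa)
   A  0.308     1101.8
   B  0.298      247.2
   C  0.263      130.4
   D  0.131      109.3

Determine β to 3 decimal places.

β = 0.397

Raoult's law: Kᵢ = Pᵢˢᵃᵗ/P = Pᵢˢᵃᵗ/314.9.
  K_A = 1101.8/314.9 = 3.49889, K_B = 247.2/314.9 = 0.78501, K_C = 130.4/314.9 = 0.41410, K_D = 109.3/314.9 = 0.34709
Let β = V/F and solve Σ zᵢ(Kᵢ−1)/(1+β(Kᵢ−1)) = 0.
Check two-phase: ΣzᵢKᵢ = 1.466 > 1 and Σzᵢ/Kᵢ = 1.480 > 1, so g(0) = 0.466 > 0 and g(1) = -0.480 < 0.
Newton–Raphson from β = 0.55:
  β = 0.550: g = -0.1093, g' = -0.691 → β = 0.392
  β = 0.392: g = 0.0039, g' = -0.760 → β = 0.397
Converged at β = 0.397.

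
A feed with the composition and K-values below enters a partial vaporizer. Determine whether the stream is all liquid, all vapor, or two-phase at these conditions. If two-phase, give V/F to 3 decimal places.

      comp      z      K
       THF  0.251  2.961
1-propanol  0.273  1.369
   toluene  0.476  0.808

ΣzᵢKᵢ = 1.502; Σzᵢ/Kᵢ = 0.873.
Since Σzᵢ/Kᵢ < 1 the mixture is above its dew point — single vapor phase.

all vapor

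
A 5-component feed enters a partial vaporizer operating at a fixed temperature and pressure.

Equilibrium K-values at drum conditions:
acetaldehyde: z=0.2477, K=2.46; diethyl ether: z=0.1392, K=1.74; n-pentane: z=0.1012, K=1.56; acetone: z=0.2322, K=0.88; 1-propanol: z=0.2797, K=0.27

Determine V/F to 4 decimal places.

Rachford–Rice: g(V/F) = Σ zᵢ(Kᵢ−1)/(1+V/F(Kᵢ−1)) = 0.
Feasibility: ΣzᵢKᵢ = 1.2893, Σzᵢ/Kᵢ = 1.5454 — both > 1, two phases present.
Newton–Raphson from V/F = 0.42:
  V/F = 0.4200: g = 0.02484, g' = -0.5818 → V/F = 0.4627
  V/F = 0.4627: g = -0.00024, g' = -0.5940 → V/F = 0.4623
Converged at V/F = 0.4623.

V/F = 0.4623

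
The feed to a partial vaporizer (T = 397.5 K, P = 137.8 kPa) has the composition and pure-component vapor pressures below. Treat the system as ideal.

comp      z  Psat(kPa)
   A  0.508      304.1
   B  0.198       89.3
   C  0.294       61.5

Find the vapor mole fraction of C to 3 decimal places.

Raoult's law: Kᵢ = Pᵢˢᵃᵗ/P = Pᵢˢᵃᵗ/137.8.
  K_A = 304.1/137.8 = 2.20682, K_B = 89.3/137.8 = 0.64804, K_C = 61.5/137.8 = 0.44630
Newton iteration, ψ⁰ = 0.32:
  ψ = 0.320: g = 0.1659, g' = -0.549 → ψ = 0.622
  ψ = 0.622: g = 0.0127, g' = -0.491 → ψ = 0.648
Converged at ψ = 0.648.
Compositions from xᵢ = zᵢ/(1+ψ(Kᵢ−1)), yᵢ = Kᵢxᵢ:
  A: x = 0.285, y = 0.629
  B: x = 0.256, y = 0.166
  C: x = 0.458, y = 0.205

y_C = 0.205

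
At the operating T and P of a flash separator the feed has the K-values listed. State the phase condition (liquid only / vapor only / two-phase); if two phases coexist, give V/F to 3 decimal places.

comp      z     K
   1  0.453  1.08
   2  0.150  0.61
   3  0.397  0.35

liquid only

ΣzᵢKᵢ = 0.720; Σzᵢ/Kᵢ = 1.800.
Since ΣzᵢKᵢ < 1 the mixture is below its bubble point — single liquid phase.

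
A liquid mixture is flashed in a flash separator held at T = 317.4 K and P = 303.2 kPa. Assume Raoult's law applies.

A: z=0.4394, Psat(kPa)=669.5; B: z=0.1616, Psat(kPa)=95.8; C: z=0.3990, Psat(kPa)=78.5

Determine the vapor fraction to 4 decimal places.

ψ = 0.1422

Raoult's law: Kᵢ = Pᵢˢᵃᵗ/P = Pᵢˢᵃᵗ/303.2.
  K_A = 669.5/303.2 = 2.208113, K_B = 95.8/303.2 = 0.315963, K_C = 78.5/303.2 = 0.258905
Newton iteration, ψ⁰ = 0.33:
  ψ = 0.3300: g = -0.15466, g' = -0.8379 → ψ = 0.1454
  ψ = 0.1454: g = -0.00265, g' = -0.8325 → ψ = 0.1422
Converged at ψ = 0.1422.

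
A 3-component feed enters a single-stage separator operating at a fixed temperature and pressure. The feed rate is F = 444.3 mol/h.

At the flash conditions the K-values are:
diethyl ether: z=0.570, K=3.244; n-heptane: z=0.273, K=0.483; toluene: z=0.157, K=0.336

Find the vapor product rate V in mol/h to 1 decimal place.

V = 352.7 mol/h

Rachford–Rice: g(ψ) = Σ zᵢ(Kᵢ−1)/(1+ψ(Kᵢ−1)) = 0.
Feasibility: ΣzᵢKᵢ = 2.034, Σzᵢ/Kᵢ = 1.208 — both > 1, two phases present.
Iterate (Newton) starting at ψ = 0.5:
  ψ = 0.500: g = 0.2564, g' = -0.925 → ψ = 0.777
  ψ = 0.777: g = 0.0149, g' = -0.881 → ψ = 0.794
Converged at ψ = 0.794.
Then V = ψ·F = 0.7939·444.3 = 352.7 mol/h and L = F − V = 91.6 mol/h.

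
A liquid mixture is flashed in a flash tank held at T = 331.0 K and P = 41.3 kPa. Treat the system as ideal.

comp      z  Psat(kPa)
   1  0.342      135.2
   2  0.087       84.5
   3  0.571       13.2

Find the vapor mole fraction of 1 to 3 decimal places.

y_1 = 0.631

Raoult's law: Kᵢ = Pᵢˢᵃᵗ/P = Pᵢˢᵃᵗ/41.3.
  K_1 = 135.2/41.3 = 3.27361, K_2 = 84.5/41.3 = 2.04600, K_3 = 13.2/41.3 = 0.31961
Material balance + equilibrium reduce to Σ zᵢ(Kᵢ−1)/(1+β(Kᵢ−1)) = 0.
g(0) = ΣzᵢKᵢ − 1 = 0.480 and g(1) = 1 − Σzᵢ/Kᵢ = -0.934, so a root lies in (0, 1).
Newton–Raphson from β = 0.67:
  β = 0.670: g = -0.3523, g' = -1.203 → β = 0.377
  β = 0.377: g = -0.0388, g' = -1.040 → β = 0.340
Converged at β = 0.340.
Compositions from xᵢ = zᵢ/(1+β(Kᵢ−1)), yᵢ = Kᵢxᵢ:
  1: x = 0.193, y = 0.631
  2: x = 0.064, y = 0.131
  3: x = 0.743, y = 0.237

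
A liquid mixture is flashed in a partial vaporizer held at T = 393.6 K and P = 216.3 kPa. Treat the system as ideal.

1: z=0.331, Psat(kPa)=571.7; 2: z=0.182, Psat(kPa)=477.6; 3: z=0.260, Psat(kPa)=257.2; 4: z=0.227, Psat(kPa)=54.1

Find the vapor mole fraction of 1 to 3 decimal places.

y_1 = 0.388

Raoult's law: Kᵢ = Pᵢˢᵃᵗ/P = Pᵢˢᵃᵗ/216.3.
  K_1 = 571.7/216.3 = 2.64309, K_2 = 477.6/216.3 = 2.20804, K_3 = 257.2/216.3 = 1.18909, K_4 = 54.1/216.3 = 0.25012
Let ψ = V/F and solve Σ zᵢ(Kᵢ−1)/(1+ψ(Kᵢ−1)) = 0.
Feasibility: ΣzᵢKᵢ = 1.643, Σzᵢ/Kᵢ = 1.334 — both > 1, two phases present.
Newton–Raphson from ψ = 0.53:
  ψ = 0.530: g = 0.1869, g' = -0.713 → ψ = 0.792
  ψ = 0.792: g = -0.0278, g' = -1.019 → ψ = 0.765
  ψ = 0.765: g = -0.0009, g' = -0.956 → ψ = 0.764
Converged at ψ = 0.764.
Compositions from xᵢ = zᵢ/(1+ψ(Kᵢ−1)), yᵢ = Kᵢxᵢ:
  1: x = 0.147, y = 0.388
  2: x = 0.095, y = 0.209
  3: x = 0.227, y = 0.270
  4: x = 0.531, y = 0.133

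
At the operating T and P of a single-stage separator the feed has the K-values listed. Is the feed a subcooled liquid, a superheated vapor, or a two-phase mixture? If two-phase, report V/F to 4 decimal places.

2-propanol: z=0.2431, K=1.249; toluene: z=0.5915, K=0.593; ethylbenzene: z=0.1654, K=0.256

ΣzᵢKᵢ = 0.6967; Σzᵢ/Kᵢ = 1.8382.
Since ΣzᵢKᵢ < 1 the mixture is below its bubble point — single liquid phase.

subcooled liquid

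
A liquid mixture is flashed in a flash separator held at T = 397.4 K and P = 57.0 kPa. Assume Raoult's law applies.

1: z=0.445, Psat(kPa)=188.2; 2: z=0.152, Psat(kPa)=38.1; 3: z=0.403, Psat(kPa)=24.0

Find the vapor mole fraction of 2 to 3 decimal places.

Raoult's law: Kᵢ = Pᵢˢᵃᵗ/P = Pᵢˢᵃᵗ/57.0.
  K_1 = 188.2/57.0 = 3.30175, K_2 = 38.1/57.0 = 0.66842, K_3 = 24.0/57.0 = 0.42105
Let ψ = V/F and solve Σ zᵢ(Kᵢ−1)/(1+ψ(Kᵢ−1)) = 0.
Feasibility: ΣzᵢKᵢ = 1.741, Σzᵢ/Kᵢ = 1.319 — both > 1, two phases present.
Iterate (Newton) starting at ψ = 0.49:
  ψ = 0.490: g = 0.0955, g' = -0.808 → ψ = 0.608
  ψ = 0.608: g = 0.0036, g' = -0.757 → ψ = 0.613
Converged at ψ = 0.613.
Compositions from xᵢ = zᵢ/(1+ψ(Kᵢ−1)), yᵢ = Kᵢxᵢ:
  1: x = 0.185, y = 0.609
  2: x = 0.191, y = 0.128
  3: x = 0.625, y = 0.263

y_2 = 0.128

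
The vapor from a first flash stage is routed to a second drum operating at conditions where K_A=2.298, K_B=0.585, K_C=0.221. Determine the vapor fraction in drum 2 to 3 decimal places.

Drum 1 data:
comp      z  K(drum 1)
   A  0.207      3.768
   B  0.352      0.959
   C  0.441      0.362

Drum 1:
Material balance + equilibrium reduce to Σ zᵢ(Kᵢ−1)/(1+ψ₁(Kᵢ−1)) = 0.
Feasibility: ΣzᵢKᵢ = 1.277, Σzᵢ/Kᵢ = 1.640 — both > 1, two phases present.
Newton iteration, ψ₁⁰ = 0.66:
  ψ₁ = 0.660: g = -0.2981, g' = -0.735 → ψ₁ = 0.254
  ψ₁ = 0.254: g = -0.0141, g' = -0.803 → ψ₁ = 0.237
Converged at ψ₁ = 0.237.
Drum-1 compositions:
  A: x = 0.125, y = 0.471
  B: x = 0.355, y = 0.341
  C: x = 0.520, y = 0.188
Drum-2 feed = drum-1 vapor: z₂ = (0.4710, 0.3409, 0.1881).
Drum 2:
Material balance + equilibrium reduce to Σ zᵢ(Kᵢ−1)/(1+ψ₂(Kᵢ−1)) = 0.
Feasibility: ΣzᵢKᵢ = 1.323, Σzᵢ/Kᵢ = 1.639 — both > 1, two phases present.
Newton–Raphson from ψ₂ = 0.36:
  ψ₂ = 0.360: g = 0.0468, g' = -0.670 → ψ₂ = 0.430
Converged at ψ₂ = 0.430.
  A: x = 0.302, y = 0.695
  B: x = 0.415, y = 0.243
  C: x = 0.283, y = 0.062

V/F (drum 2) = 0.430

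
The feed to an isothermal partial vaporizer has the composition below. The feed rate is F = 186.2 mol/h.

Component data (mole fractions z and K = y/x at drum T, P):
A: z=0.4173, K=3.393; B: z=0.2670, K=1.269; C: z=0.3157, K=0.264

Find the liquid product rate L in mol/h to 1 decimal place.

Let ψ = V/F and solve Σ zᵢ(Kᵢ−1)/(1+ψ(Kᵢ−1)) = 0.
Feasibility: ΣzᵢKᵢ = 1.8381, Σzᵢ/Kᵢ = 1.5292 — both > 1, two phases present.
Iterate (Newton) starting at ψ = 0.5:
  ψ = 0.5000: g = 0.15029, g' = -0.9385 → ψ = 0.6601
  ψ = 0.6601: g = -0.00385, g' = -1.0200 → ψ = 0.6564
Converged at ψ = 0.6564.
Then V = ψ·F = 0.6564·186.2 = 122.2 mol/h and L = F − V = 64.0 mol/h.

L = 64.0 mol/h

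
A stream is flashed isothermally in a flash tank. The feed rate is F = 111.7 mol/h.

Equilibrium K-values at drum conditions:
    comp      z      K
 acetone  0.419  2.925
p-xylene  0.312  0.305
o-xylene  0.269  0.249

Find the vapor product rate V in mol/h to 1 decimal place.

V = 31.2 mol/h

Rachford–Rice: g(β) = Σ zᵢ(Kᵢ−1)/(1+β(Kᵢ−1)) = 0.
Check two-phase: ΣzᵢKᵢ = 1.388 > 1 and Σzᵢ/Kᵢ = 2.247 > 1, so g(0) = 0.388 > 0 and g(1) = -1.247 < 0.
Iterate (Newton) starting at β = 0.5:
  β = 0.500: g = -0.2448, g' = -1.146 → β = 0.286
  β = 0.286: g = -0.0082, g' = -1.126 → β = 0.279
Converged at β = 0.279.
Then V = β·F = 0.2792·111.7 = 31.2 mol/h and L = F − V = 80.5 mol/h.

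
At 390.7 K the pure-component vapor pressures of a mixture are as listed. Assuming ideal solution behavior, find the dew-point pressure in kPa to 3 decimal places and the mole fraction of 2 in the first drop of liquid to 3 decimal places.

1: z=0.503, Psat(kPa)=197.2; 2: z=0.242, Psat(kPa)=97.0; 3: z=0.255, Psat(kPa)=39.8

At the dew point ψ → 1, so Σzᵢ/Kᵢ = 1 with Kᵢ = Pᵢˢᵃᵗ/P ⇒ 1/P = Σzᵢ/Pᵢˢᵃᵗ.
1/P = 0.503/197.2 + 0.242/97.0 + 0.255/39.8 = 0.011453 ⇒ P = 87.316 kPa
xᵢ = zᵢP/Pᵢˢᵃᵗ ⇒ x_2 = 0.242·87.316/97.0 = 0.218

Pdew = 87.316 kPa, x_2 = 0.218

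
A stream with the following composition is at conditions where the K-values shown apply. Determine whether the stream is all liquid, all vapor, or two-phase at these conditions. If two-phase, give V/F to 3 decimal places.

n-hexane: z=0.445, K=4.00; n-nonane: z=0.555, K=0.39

two-phase, V/F = 0.545

ΣzᵢKᵢ = 1.996; Σzᵢ/Kᵢ = 1.534.
Both exceed 1, so a two-phase solution exists.
Material balance + equilibrium reduce to Σ zᵢ(Kᵢ−1)/(1+ψ(Kᵢ−1)) = 0.
Binary case is linear: z₁(K₁−1)(1+ψ(K₂−1)) + z₂(K₂−1)(1+ψ(K₁−1)) = 0
⇒ ψ = [z₁(K₁−1)+z₂(K₂−1)] / [−(K₁−1)(K₂−1)] = 0.9964/1.8300 = 0.545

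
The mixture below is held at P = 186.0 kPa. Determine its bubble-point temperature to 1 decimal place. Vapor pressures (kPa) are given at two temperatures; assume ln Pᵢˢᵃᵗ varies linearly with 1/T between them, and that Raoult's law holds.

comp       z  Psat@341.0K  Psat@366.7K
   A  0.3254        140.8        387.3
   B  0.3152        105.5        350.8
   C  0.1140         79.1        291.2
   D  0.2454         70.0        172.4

T = 354.0 K

Bubble-point temperature: ΣzᵢPᵢˢᵃᵗ(T) = P. Interpolate ln Pᵢˢᵃᵗ = aᵢ + bᵢ/T.
  T = 341.0 K: ΣzᵢPᵢˢᵃᵗ = 105.27 kPa
  T = 366.7 K: ΣzᵢPᵢˢᵃᵗ = 312.10 kPa
  T = 353.9 K: ΣzᵢPᵢˢᵃᵗ = 184.88 kPa
  T = 360.3 K: ΣzᵢPᵢˢᵃᵗ = 241.22 kPa
  T = 357.1 K: ΣzᵢPᵢˢᵃᵗ = 211.40 kPa
  T = 355.5 K: ΣzᵢPᵢˢᵃᵗ = 197.75 kPa
Interpolating between 353.9 K and 355.5 K gives T ≈ 354.0 K.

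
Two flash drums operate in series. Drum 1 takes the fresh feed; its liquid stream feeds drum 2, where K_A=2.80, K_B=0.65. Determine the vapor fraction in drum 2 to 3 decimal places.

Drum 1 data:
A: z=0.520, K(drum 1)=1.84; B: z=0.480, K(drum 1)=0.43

Drum 1:
Binary case is linear: z₁(K₁−1)(1+ψ₁(K₂−1)) + z₂(K₂−1)(1+ψ₁(K₁−1)) = 0
⇒ ψ₁ = [z₁(K₁−1)+z₂(K₂−1)] / [−(K₁−1)(K₂−1)] = 0.1632/0.4788 = 0.341
Drum-1 compositions:
  A: x = 0.404, y = 0.744
  B: x = 0.596, y = 0.256
Drum-2 feed = drum-1 liquid: z₂ = (0.4043, 0.5957).
Drum 2:
Let ψ₂ = V/F and solve Σ zᵢ(Kᵢ−1)/(1+ψ₂(Kᵢ−1)) = 0.
Feasibility: ΣzᵢKᵢ = 1.519, Σzᵢ/Kᵢ = 1.061 — both > 1, two phases present.
Binary case is linear: z₁(K₁−1)(1+ψ₂(K₂−1)) + z₂(K₂−1)(1+ψ₂(K₁−1)) = 0
⇒ ψ₂ = [z₁(K₁−1)+z₂(K₂−1)] / [−(K₁−1)(K₂−1)] = 0.5191/0.6300 = 0.824
  A: x = 0.163, y = 0.456
  B: x = 0.837, y = 0.544

V/F (drum 2) = 0.824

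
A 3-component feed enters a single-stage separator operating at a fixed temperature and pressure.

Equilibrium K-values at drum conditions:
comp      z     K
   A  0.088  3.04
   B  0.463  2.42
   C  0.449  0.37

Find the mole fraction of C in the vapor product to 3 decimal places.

y_C = 0.261

Iterate (Newton) starting at β = 0.3:
  β = 0.300: g = 0.2236, g' = -0.871 → β = 0.557
  β = 0.557: g = 0.0155, g' = -0.794 → β = 0.576
Converged at β = 0.576.
Compositions from xᵢ = zᵢ/(1+β(Kᵢ−1)), yᵢ = Kᵢxᵢ:
  A: x = 0.040, y = 0.123
  B: x = 0.255, y = 0.616
  C: x = 0.705, y = 0.261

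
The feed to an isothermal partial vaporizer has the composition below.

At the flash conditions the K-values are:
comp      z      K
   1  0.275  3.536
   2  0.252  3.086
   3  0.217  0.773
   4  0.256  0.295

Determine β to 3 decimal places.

β = 0.753

Rachford–Rice: g(β) = Σ zᵢ(Kᵢ−1)/(1+β(Kᵢ−1)) = 0.
Check two-phase: ΣzᵢKᵢ = 1.993 > 1 and Σzᵢ/Kᵢ = 1.308 > 1, so g(0) = 0.993 > 0 and g(1) = -0.308 < 0.
Newton–Raphson from β = 0.5:
  β = 0.500: g = 0.2305, g' = -0.924 → β = 0.749
  β = 0.749: g = 0.0035, g' = -0.965 → β = 0.753
Converged at β = 0.753.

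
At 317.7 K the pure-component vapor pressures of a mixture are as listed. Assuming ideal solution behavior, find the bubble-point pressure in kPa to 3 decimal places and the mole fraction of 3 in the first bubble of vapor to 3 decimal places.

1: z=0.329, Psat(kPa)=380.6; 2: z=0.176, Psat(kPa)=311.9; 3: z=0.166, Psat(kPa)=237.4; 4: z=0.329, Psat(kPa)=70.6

Pbub = 242.748 kPa, y_3 = 0.162

At the bubble point ψ → 0, so ΣzᵢKᵢ = 1 with Kᵢ = Pᵢˢᵃᵗ/P ⇒ P = ΣzᵢPᵢˢᵃᵗ.
P = 0.329·380.6 + 0.176·311.9 + 0.166·237.4 + 0.329·70.6 = 242.748 kPa
yᵢ = zᵢPᵢˢᵃᵗ/P ⇒ y_3 = 0.166·237.4/242.748 = 0.162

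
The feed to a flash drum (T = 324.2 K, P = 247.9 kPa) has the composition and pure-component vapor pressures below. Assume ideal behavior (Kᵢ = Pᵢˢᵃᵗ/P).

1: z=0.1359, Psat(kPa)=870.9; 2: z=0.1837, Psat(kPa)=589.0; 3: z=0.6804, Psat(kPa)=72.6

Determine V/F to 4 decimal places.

V/F = 0.0816

Raoult's law: Kᵢ = Pᵢˢᵃᵗ/P = Pᵢˢᵃᵗ/247.9.
  K_1 = 870.9/247.9 = 3.513110, K_2 = 589.0/247.9 = 2.375958, K_3 = 72.6/247.9 = 0.292860
Rachford–Rice: g(V/F) = Σ zᵢ(Kᵢ−1)/(1+V/F(Kᵢ−1)) = 0.
Check two-phase: ΣzᵢKᵢ = 1.1132 > 1 and Σzᵢ/Kᵢ = 2.4393 > 1, so g(0) = 0.1132 > 0 and g(1) = -1.4393 < 0.
Iterate (Newton) starting at V/F = 0.5:
  V/F = 0.5000: g = -0.44321, g' = -1.1048 → V/F = 0.0988
  V/F = 0.0988: g = -0.02122, g' = -1.2135 → V/F = 0.0814
  V/F = 0.0814: g = 0.00036, g' = -1.2560 → V/F = 0.0816
Converged at V/F = 0.0816.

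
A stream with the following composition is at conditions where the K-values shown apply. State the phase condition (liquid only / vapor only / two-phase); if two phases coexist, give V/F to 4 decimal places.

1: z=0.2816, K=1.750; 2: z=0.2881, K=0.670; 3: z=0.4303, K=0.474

liquid only

ΣzᵢKᵢ = 0.8898; Σzᵢ/Kᵢ = 1.4987.
Since ΣzᵢKᵢ < 1 the mixture is below its bubble point — single liquid phase.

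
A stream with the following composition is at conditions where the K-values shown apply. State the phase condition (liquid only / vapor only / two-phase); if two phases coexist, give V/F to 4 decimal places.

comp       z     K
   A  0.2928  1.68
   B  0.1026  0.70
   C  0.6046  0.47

liquid only

ΣzᵢKᵢ = 0.8479; Σzᵢ/Kᵢ = 1.6072.
Since ΣzᵢKᵢ < 1 the mixture is below its bubble point — single liquid phase.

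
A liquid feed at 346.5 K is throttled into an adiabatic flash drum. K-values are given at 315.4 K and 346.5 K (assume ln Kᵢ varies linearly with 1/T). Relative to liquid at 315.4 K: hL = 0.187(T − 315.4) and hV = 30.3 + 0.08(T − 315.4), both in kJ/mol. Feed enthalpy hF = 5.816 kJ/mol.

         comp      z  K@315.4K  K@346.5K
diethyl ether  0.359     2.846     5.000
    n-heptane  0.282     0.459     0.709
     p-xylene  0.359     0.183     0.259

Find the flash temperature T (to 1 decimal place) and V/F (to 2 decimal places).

Adiabatic flash: solve Rachford–Rice at each trial T, then check hF = ψ·hV(T) + (1−ψ)·hL(T).
  T = 315.4 K: K = (2.846, 0.459, 0.183), RR gives ψ = 0.166, H_out = 5.039 kJ/mol
  T = 346.5 K: K = (5.000, 0.709, 0.259), RR gives ψ = 0.466, H_out = 18.388 kJ/mol
  T = 330.9 K: K = (3.819, 0.576, 0.219), RR gives ψ = 0.336, H_out = 12.531 kJ/mol
  T = 323.1 K: K = (3.305, 0.515, 0.201), RR gives ψ = 0.259, H_out = 9.074 kJ/mol
  T = 319.2 K: K = (3.067, 0.486, 0.192), RR gives ψ = 0.215, H_out = 7.127 kJ/mol
  T = 317.3 K: K = (2.955, 0.473, 0.187), RR gives ψ = 0.191, H_out = 6.110 kJ/mol
Linear interpolation between T = 315.4 (H_out = 5.039) and T = 317.3 (H_out = 6.110) on hF = 5.816 gives T ≈ 316.8 K, at which ψ = 0.18.

T = 316.8 K, V/F = 0.18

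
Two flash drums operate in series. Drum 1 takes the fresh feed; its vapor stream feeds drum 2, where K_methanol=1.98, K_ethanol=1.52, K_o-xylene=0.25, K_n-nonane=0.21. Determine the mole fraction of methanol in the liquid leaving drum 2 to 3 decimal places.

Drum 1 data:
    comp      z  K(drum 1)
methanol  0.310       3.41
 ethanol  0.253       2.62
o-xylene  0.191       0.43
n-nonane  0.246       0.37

x_methanol (drum 2) = 0.261

Drum 1:
Rachford–Rice: g(ψ₁) = Σ zᵢ(Kᵢ−1)/(1+ψ₁(Kᵢ−1)) = 0.
g(0) = ΣzᵢKᵢ − 1 = 0.893 and g(1) = 1 − Σzᵢ/Kᵢ = -0.297, so a root lies in (0, 1).
Newton–Raphson from ψ₁ = 0.5:
  ψ₁ = 0.500: g = 0.1867, g' = -0.902 → ψ₁ = 0.707
  ψ₁ = 0.707: g = 0.0056, g' = -0.882 → ψ₁ = 0.713
Converged at ψ₁ = 0.713.
Drum-1 compositions:
  methanol: x = 0.114, y = 0.389
  ethanol: x = 0.117, y = 0.308
  o-xylene: x = 0.322, y = 0.138
  n-nonane: x = 0.447, y = 0.165
Drum-2 feed = drum-1 vapor: z₂ = (0.3888, 0.3075, 0.1384, 0.1653).
Drum 2:
Iterate (Newton) starting at ψ₂ = 0.5:
  ψ₂ = 0.500: g = 0.0007, g' = -0.702 → ψ₂ = 0.501
Converged at ψ₂ = 0.501.
  methanol: x = 0.261, y = 0.516
  ethanol: x = 0.244, y = 0.371
  o-xylene: x = 0.222, y = 0.055
  n-nonane: x = 0.274, y = 0.057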